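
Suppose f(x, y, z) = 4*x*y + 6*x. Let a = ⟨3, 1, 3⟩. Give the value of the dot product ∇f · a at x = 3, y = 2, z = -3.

∂f/∂x = 4*y + 6
∂f/∂y = 4*x
∂f/∂z = 0
∇f at (3, 2, -3) = (14, 12, 0)
∇f · a = (14)(3) + (12)(1) + (0)(3) = 54

54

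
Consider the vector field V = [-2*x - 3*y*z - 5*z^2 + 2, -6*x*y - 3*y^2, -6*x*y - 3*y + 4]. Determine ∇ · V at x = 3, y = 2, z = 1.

∂V₁/∂x = -2
∂V₂/∂y = -6*x - 6*y
∂V₃/∂z = 0
∇·V = -6*x - 6*y - 2
At (3, 2, 1): -32.

-32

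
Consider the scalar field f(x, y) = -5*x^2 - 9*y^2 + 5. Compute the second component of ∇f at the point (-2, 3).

-54

(∇f)_2 = ∂f/∂y = -18*y
At (-2, 3): -54.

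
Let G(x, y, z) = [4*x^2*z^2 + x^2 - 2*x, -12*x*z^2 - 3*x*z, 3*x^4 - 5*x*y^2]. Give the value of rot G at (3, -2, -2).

(-75, -448, -42)

(∇×G)₁ = ∂G₃/∂y − ∂G₂/∂z = -10*x*y + 24*x*z + 3*x
(∇×G)₂ = ∂G₁/∂z − ∂G₃/∂x = -12*x^3 + 8*x^2*z + 5*y^2
(∇×G)₃ = ∂G₂/∂x − ∂G₁/∂y = -12*z^2 - 3*z
∇×G = (-10*x*y + 24*x*z + 3*x, -12*x^3 + 8*x^2*z + 5*y^2, -12*z^2 - 3*z)
At (3, -2, -2): (-75, -448, -42).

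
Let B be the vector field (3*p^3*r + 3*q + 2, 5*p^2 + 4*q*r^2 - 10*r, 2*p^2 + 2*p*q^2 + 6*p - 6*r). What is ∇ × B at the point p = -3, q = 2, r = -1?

(∇×B)₁ = ∂B₃/∂q − ∂B₂/∂r = 4*p*q - 8*q*r + 10
(∇×B)₂ = ∂B₁/∂r − ∂B₃/∂p = 3*p^3 - 4*p - 2*q^2 - 6
(∇×B)₃ = ∂B₂/∂p − ∂B₁/∂q = 10*p - 3
∇×B = (4*p*q - 8*q*r + 10, 3*p^3 - 4*p - 2*q^2 - 6, 10*p - 3)
At (-3, 2, -1): (2, -83, -33).

(2, -83, -33)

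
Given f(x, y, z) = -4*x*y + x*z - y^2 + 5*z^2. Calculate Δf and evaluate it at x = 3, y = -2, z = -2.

∂²f/∂x² = 0
∂²f/∂y² = -2
∂²f/∂z² = 10
∇²f = 8
At (3, -2, -2): 8.

8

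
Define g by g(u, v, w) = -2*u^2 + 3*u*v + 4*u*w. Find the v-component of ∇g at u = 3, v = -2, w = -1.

(∇g)_2 = ∂g/∂v = 3*u
At (3, -2, -1): 9.

9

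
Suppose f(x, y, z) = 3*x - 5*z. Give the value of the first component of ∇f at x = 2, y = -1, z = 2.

(∇f)_1 = ∂f/∂x = 3
At (2, -1, 2): 3.

3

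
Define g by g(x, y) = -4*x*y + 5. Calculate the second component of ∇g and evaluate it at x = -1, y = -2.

(∇g)_2 = ∂g/∂y = -4*x
At (-1, -2): 4.

4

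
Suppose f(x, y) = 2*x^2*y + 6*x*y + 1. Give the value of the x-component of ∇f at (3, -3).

-54

(∇f)_1 = ∂f/∂x = 4*x*y + 6*y
At (3, -3): -54.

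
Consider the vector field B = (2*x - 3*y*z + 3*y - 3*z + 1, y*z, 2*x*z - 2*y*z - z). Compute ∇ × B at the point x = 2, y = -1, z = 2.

(∇×B)₁ = ∂B₃/∂y − ∂B₂/∂z = -y - 2*z
(∇×B)₂ = ∂B₁/∂z − ∂B₃/∂x = -3*y - 2*z - 3
(∇×B)₃ = ∂B₂/∂x − ∂B₁/∂y = 3*z - 3
∇×B = (-y - 2*z, -3*y - 2*z - 3, 3*z - 3)
At (2, -1, 2): (-3, -4, 3).

(-3, -4, 3)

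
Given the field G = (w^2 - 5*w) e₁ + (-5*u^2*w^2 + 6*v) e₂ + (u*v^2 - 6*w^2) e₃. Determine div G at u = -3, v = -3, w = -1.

18

∂G₁/∂u = 0
∂G₂/∂v = 6
∂G₃/∂w = -12*w
∇·G = -12*w + 6
At (-3, -3, -1): 18.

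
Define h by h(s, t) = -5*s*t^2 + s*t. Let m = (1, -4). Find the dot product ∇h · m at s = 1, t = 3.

∂h/∂s = -5*t^2 + t
∂h/∂t = -10*s*t + s
∇h at (1, 3) = (-42, -29)
∇h · m = (-42)(1) + (-29)(-4) = 74

74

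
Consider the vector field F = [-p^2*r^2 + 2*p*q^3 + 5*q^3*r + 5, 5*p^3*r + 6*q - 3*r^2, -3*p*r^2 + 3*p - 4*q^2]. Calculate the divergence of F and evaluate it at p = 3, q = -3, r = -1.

∂F₁/∂p = -2*p*r^2 + 2*q^3
∂F₂/∂q = 6
∂F₃/∂r = -6*p*r
∇·F = -2*p*r^2 - 6*p*r + 2*q^3 + 6
At (3, -3, -1): -36.

-36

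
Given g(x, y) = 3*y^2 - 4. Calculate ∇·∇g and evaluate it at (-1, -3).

6

∂²g/∂x² = 0
∂²g/∂y² = 6
∇²g = 6
At (-1, -3): 6.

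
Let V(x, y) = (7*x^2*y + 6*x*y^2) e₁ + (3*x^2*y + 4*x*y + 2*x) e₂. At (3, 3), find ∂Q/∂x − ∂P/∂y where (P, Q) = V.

∂V₂/∂x = 6*x*y + 4*y + 2
∂V₁/∂y = 7*x^2 + 12*x*y
Scalar curl = -7*x^2 - 6*x*y + 4*y + 2
At (3, 3): -103.

-103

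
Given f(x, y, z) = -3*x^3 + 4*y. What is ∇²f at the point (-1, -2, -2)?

∂²f/∂x² = -18*x
∂²f/∂y² = 0
∂²f/∂z² = 0
∇²f = -18*x
At (-1, -2, -2): 18.

18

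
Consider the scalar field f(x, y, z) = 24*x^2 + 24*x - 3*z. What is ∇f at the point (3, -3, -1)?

∂f/∂x = 48*x + 24
∂f/∂y = 0
∂f/∂z = -3
∇f = (48*x + 24, 0, -3)
At (3, -3, -1): (168, 0, -3).

(168, 0, -3)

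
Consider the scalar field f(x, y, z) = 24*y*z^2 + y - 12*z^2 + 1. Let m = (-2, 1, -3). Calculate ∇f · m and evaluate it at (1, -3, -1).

∂f/∂x = 0
∂f/∂y = 24*z^2 + 1
∂f/∂z = 48*y*z - 24*z
∇f at (1, -3, -1) = (0, 25, 168)
∇f · m = (0)(-2) + (25)(1) + (168)(-3) = -479

-479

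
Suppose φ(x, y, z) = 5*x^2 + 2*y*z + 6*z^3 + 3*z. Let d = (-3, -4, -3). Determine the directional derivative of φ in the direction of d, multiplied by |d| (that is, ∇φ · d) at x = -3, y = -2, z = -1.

47

∂φ/∂x = 10*x
∂φ/∂y = 2*z
∂φ/∂z = 2*y + 18*z^2 + 3
∇φ at (-3, -2, -1) = (-30, -2, 17)
∇φ · d = (-30)(-3) + (-2)(-4) + (17)(-3) = 47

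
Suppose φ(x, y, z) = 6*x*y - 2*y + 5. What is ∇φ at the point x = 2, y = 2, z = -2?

∂φ/∂x = 6*y
∂φ/∂y = 6*x - 2
∂φ/∂z = 0
∇φ = (6*y, 6*x - 2, 0)
At (2, 2, -2): (12, 10, 0).

(12, 10, 0)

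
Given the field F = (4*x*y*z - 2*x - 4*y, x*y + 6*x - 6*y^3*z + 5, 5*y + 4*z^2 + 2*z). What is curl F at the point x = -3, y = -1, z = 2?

(∇×F)₁ = ∂F₃/∂y − ∂F₂/∂z = 6*y^3 + 5
(∇×F)₂ = ∂F₁/∂z − ∂F₃/∂x = 4*x*y
(∇×F)₃ = ∂F₂/∂x − ∂F₁/∂y = -4*x*z + y + 10
∇×F = (6*y^3 + 5, 4*x*y, -4*x*z + y + 10)
At (-3, -1, 2): (-1, 12, 33).

(-1, 12, 33)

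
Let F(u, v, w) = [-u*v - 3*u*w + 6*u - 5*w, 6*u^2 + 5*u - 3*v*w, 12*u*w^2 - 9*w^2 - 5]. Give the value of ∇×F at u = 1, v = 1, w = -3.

(∇×F)₁ = ∂F₃/∂v − ∂F₂/∂w = 3*v
(∇×F)₂ = ∂F₁/∂w − ∂F₃/∂u = -3*u - 12*w^2 - 5
(∇×F)₃ = ∂F₂/∂u − ∂F₁/∂v = 13*u + 5
∇×F = (3*v, -3*u - 12*w^2 - 5, 13*u + 5)
At (1, 1, -3): (3, -116, 18).

(3, -116, 18)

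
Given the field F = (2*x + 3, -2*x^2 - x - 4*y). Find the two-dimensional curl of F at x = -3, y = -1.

11

∂F₂/∂x = -4*x - 1
∂F₁/∂y = 0
Scalar curl = -4*x - 1
At (-3, -1): 11.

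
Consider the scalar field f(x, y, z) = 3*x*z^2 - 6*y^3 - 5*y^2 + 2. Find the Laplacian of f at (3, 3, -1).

-100

∂²f/∂x² = 0
∂²f/∂y² = -2*(18*y + 5)
∂²f/∂z² = 6*x
∇²f = 6*x - 36*y - 10
At (3, 3, -1): -100.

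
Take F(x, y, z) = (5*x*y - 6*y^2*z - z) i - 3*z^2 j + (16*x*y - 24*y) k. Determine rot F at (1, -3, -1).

(∇×F)₁ = ∂F₃/∂y − ∂F₂/∂z = 16*x + 6*z - 24
(∇×F)₂ = ∂F₁/∂z − ∂F₃/∂x = -6*y^2 - 16*y - 1
(∇×F)₃ = ∂F₂/∂x − ∂F₁/∂y = -5*x + 12*y*z
∇×F = (16*x + 6*z - 24, -6*y^2 - 16*y - 1, -5*x + 12*y*z)
At (1, -3, -1): (-14, -7, 31).

(-14, -7, 31)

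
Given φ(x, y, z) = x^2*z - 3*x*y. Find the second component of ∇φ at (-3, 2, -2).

9

(∇φ)_2 = ∂φ/∂y = -3*x
At (-3, 2, -2): 9.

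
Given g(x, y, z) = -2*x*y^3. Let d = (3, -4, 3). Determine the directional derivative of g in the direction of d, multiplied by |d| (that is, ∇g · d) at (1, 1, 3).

∂g/∂x = -2*y^3
∂g/∂y = -6*x*y^2
∂g/∂z = 0
∇g at (1, 1, 3) = (-2, -6, 0)
∇g · d = (-2)(3) + (-6)(-4) + (0)(3) = 18

18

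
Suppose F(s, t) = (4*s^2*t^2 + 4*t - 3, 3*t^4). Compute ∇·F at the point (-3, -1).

∂F₁/∂s = 8*s*t^2
∂F₂/∂t = 12*t^3
∇·F = 8*s*t^2 + 12*t^3
At (-3, -1): -36.

-36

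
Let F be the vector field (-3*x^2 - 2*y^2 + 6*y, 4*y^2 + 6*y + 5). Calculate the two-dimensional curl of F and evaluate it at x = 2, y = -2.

-14

∂F₂/∂x = 0
∂F₁/∂y = -4*y + 6
Scalar curl = 4*y - 6
At (2, -2): -14.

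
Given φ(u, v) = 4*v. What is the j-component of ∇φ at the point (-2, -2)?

(∇φ)_2 = ∂φ/∂v = 4
At (-2, -2): 4.

4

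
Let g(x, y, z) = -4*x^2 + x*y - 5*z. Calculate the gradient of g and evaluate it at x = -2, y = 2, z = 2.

(18, -2, -5)

∂g/∂x = -8*x + y
∂g/∂y = x
∂g/∂z = -5
∇g = (-8*x + y, x, -5)
At (-2, 2, 2): (18, -2, -5).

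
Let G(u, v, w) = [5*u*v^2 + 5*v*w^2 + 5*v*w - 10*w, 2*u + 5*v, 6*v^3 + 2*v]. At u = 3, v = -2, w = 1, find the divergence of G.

25

∂G₁/∂u = 5*v^2
∂G₂/∂v = 5
∂G₃/∂w = 0
∇·G = 5*v^2 + 5
At (3, -2, 1): 25.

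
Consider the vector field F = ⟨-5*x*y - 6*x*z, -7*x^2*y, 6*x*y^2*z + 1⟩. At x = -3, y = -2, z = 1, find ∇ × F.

(72, -6, -99)

(∇×F)₁ = ∂F₃/∂y − ∂F₂/∂z = 12*x*y*z
(∇×F)₂ = ∂F₁/∂z − ∂F₃/∂x = -6*x - 6*y^2*z
(∇×F)₃ = ∂F₂/∂x − ∂F₁/∂y = -14*x*y + 5*x
∇×F = (12*x*y*z, -6*x - 6*y^2*z, -14*x*y + 5*x)
At (-3, -2, 1): (72, -6, -99).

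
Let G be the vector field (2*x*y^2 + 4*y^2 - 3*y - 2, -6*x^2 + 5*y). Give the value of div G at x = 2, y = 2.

13

∂G₁/∂x = 2*y^2
∂G₂/∂y = 5
∇·G = 2*y^2 + 5
At (2, 2): 13.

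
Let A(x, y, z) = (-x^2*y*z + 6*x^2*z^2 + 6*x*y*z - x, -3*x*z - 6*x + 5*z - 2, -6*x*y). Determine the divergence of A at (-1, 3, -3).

-181

∂A₁/∂x = -2*x*y*z + 12*x*z^2 + 6*y*z - 1
∂A₂/∂y = 0
∂A₃/∂z = 0
∇·A = -2*x*y*z + 12*x*z^2 + 6*y*z - 1
At (-1, 3, -3): -181.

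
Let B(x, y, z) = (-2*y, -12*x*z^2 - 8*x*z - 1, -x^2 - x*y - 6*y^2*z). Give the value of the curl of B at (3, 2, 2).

(117, 8, -62)

(∇×B)₁ = ∂B₃/∂y − ∂B₂/∂z = 24*x*z + 7*x - 12*y*z
(∇×B)₂ = ∂B₁/∂z − ∂B₃/∂x = 2*x + y
(∇×B)₃ = ∂B₂/∂x − ∂B₁/∂y = -12*z^2 - 8*z + 2
∇×B = (24*x*z + 7*x - 12*y*z, 2*x + y, -12*z^2 - 8*z + 2)
At (3, 2, 2): (117, 8, -62).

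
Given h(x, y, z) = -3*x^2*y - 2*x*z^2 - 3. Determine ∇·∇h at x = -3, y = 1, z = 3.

6

∂²h/∂x² = -6*y
∂²h/∂y² = 0
∂²h/∂z² = -4*x
∇²h = -4*x - 6*y
At (-3, 1, 3): 6.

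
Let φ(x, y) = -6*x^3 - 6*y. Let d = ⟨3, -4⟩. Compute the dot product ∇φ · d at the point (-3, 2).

-462

∂φ/∂x = -18*x^2
∂φ/∂y = -6
∇φ at (-3, 2) = (-162, -6)
∇φ · d = (-162)(3) + (-6)(-4) = -462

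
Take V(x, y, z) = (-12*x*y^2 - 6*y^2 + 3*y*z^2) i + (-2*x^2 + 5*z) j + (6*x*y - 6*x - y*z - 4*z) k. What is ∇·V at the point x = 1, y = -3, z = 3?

∂V₁/∂x = -12*y^2
∂V₂/∂y = 0
∂V₃/∂z = -y - 4
∇·V = -12*y^2 - y - 4
At (1, -3, 3): -109.

-109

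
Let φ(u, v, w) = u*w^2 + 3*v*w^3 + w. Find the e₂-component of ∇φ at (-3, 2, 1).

3

(∇φ)_2 = ∂φ/∂v = 3*w^3
At (-3, 2, 1): 3.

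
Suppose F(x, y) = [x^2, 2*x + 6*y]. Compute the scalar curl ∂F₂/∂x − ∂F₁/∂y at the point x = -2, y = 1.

2

∂F₂/∂x = 2
∂F₁/∂y = 0
Scalar curl = 2
At (-2, 1): 2.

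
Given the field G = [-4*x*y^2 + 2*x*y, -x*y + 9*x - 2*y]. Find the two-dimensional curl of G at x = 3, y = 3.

72

∂G₂/∂x = -y + 9
∂G₁/∂y = -8*x*y + 2*x
Scalar curl = 8*x*y - 2*x - y + 9
At (3, 3): 72.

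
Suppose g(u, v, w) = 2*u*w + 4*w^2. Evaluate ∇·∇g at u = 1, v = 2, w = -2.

8

∂²g/∂u² = 0
∂²g/∂v² = 0
∂²g/∂w² = 8
∇²g = 8
At (1, 2, -2): 8.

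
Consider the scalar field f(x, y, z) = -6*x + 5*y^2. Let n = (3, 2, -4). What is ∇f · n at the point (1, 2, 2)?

∂f/∂x = -6
∂f/∂y = 10*y
∂f/∂z = 0
∇f at (1, 2, 2) = (-6, 20, 0)
∇f · n = (-6)(3) + (20)(2) + (0)(-4) = 22

22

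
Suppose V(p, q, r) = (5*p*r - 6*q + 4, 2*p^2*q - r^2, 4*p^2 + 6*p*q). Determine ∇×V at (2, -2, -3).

(6, 6, -10)

(∇×V)₁ = ∂V₃/∂q − ∂V₂/∂r = 6*p + 2*r
(∇×V)₂ = ∂V₁/∂r − ∂V₃/∂p = -3*p - 6*q
(∇×V)₃ = ∂V₂/∂p − ∂V₁/∂q = 4*p*q + 6
∇×V = (6*p + 2*r, -3*p - 6*q, 4*p*q + 6)
At (2, -2, -3): (6, 6, -10).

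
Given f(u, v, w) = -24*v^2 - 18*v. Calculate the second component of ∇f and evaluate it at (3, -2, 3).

78

(∇f)_2 = ∂f/∂v = -48*v - 18
At (3, -2, 3): 78.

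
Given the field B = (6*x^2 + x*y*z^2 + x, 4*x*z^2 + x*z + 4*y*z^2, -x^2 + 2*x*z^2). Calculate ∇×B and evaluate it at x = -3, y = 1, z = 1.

(19, -14, 8)

(∇×B)₁ = ∂B₃/∂y − ∂B₂/∂z = -8*x*z - x - 8*y*z
(∇×B)₂ = ∂B₁/∂z − ∂B₃/∂x = 2*x*y*z + 2*x - 2*z^2
(∇×B)₃ = ∂B₂/∂x − ∂B₁/∂y = -x*z^2 + 4*z^2 + z
∇×B = (-8*x*z - x - 8*y*z, 2*x*y*z + 2*x - 2*z^2, -x*z^2 + 4*z^2 + z)
At (-3, 1, 1): (19, -14, 8).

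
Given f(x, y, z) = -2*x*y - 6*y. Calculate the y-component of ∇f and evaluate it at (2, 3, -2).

-10

(∇f)_2 = ∂f/∂y = -2*x - 6
At (2, 3, -2): -10.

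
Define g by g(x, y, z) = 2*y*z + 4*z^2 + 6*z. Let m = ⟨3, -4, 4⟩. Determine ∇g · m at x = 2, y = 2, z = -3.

∂g/∂x = 0
∂g/∂y = 2*z
∂g/∂z = 2*y + 8*z + 6
∇g at (2, 2, -3) = (0, -6, -14)
∇g · m = (0)(3) + (-6)(-4) + (-14)(4) = -32

-32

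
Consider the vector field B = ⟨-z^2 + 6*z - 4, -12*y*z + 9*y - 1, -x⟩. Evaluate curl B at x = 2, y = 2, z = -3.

(24, 13, 0)

(∇×B)₁ = ∂B₃/∂y − ∂B₂/∂z = 12*y
(∇×B)₂ = ∂B₁/∂z − ∂B₃/∂x = -2*z + 7
(∇×B)₃ = ∂B₂/∂x − ∂B₁/∂y = 0
∇×B = (12*y, -2*z + 7, 0)
At (2, 2, -3): (24, 13, 0).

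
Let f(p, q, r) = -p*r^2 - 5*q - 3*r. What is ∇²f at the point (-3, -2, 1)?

6

∂²f/∂p² = 0
∂²f/∂q² = 0
∂²f/∂r² = -2*p
∇²f = -2*p
At (-3, -2, 1): 6.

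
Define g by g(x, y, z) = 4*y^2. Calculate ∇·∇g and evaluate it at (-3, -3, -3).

8

∂²g/∂x² = 0
∂²g/∂y² = 8
∂²g/∂z² = 0
∇²g = 8
At (-3, -3, -3): 8.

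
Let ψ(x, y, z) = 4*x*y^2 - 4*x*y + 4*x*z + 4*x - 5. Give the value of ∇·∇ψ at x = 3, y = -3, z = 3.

∂²ψ/∂x² = 0
∂²ψ/∂y² = 8*x
∂²ψ/∂z² = 0
∇²ψ = 8*x
At (3, -3, 3): 24.

24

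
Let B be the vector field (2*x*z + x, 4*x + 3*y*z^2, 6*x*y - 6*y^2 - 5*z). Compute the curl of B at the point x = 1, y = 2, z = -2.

(∇×B)₁ = ∂B₃/∂y − ∂B₂/∂z = 6*x - 6*y*z - 12*y
(∇×B)₂ = ∂B₁/∂z − ∂B₃/∂x = 2*x - 6*y
(∇×B)₃ = ∂B₂/∂x − ∂B₁/∂y = 4
∇×B = (6*x - 6*y*z - 12*y, 2*x - 6*y, 4)
At (1, 2, -2): (6, -10, 4).

(6, -10, 4)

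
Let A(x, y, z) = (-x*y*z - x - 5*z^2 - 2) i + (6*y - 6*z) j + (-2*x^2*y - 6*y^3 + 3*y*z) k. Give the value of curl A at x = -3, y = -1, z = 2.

(-24, -11, -6)

(∇×A)₁ = ∂A₃/∂y − ∂A₂/∂z = -2*x^2 - 18*y^2 + 3*z + 6
(∇×A)₂ = ∂A₁/∂z − ∂A₃/∂x = 3*x*y - 10*z
(∇×A)₃ = ∂A₂/∂x − ∂A₁/∂y = x*z
∇×A = (-2*x^2 - 18*y^2 + 3*z + 6, 3*x*y - 10*z, x*z)
At (-3, -1, 2): (-24, -11, -6).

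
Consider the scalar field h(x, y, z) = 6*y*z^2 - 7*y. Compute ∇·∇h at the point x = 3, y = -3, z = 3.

-36

∂²h/∂x² = 0
∂²h/∂y² = 0
∂²h/∂z² = 12*y
∇²h = 12*y
At (3, -3, 3): -36.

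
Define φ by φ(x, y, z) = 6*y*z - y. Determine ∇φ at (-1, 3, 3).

(0, 17, 18)

∂φ/∂x = 0
∂φ/∂y = 6*z - 1
∂φ/∂z = 6*y
∇φ = (0, 6*z - 1, 6*y)
At (-1, 3, 3): (0, 17, 18).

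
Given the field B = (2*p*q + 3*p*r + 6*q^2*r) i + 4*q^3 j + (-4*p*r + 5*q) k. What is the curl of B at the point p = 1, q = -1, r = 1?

(5, 13, 10)

(∇×B)₁ = ∂B₃/∂q − ∂B₂/∂r = 5
(∇×B)₂ = ∂B₁/∂r − ∂B₃/∂p = 3*p + 6*q^2 + 4*r
(∇×B)₃ = ∂B₂/∂p − ∂B₁/∂q = -2*p - 12*q*r
∇×B = (5, 3*p + 6*q^2 + 4*r, -2*p - 12*q*r)
At (1, -1, 1): (5, 13, 10).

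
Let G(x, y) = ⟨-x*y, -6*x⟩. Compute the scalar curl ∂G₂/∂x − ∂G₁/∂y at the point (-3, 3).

-9

∂G₂/∂x = -6
∂G₁/∂y = -x
Scalar curl = x - 6
At (-3, 3): -9.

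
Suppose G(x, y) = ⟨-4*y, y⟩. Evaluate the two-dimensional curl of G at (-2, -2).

∂G₂/∂x = 0
∂G₁/∂y = -4
Scalar curl = 4
At (-2, -2): 4.

4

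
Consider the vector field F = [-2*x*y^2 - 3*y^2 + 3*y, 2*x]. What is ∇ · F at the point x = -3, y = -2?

∂F₁/∂x = -2*y^2
∂F₂/∂y = 0
∇·F = -2*y^2
At (-3, -2): -8.

-8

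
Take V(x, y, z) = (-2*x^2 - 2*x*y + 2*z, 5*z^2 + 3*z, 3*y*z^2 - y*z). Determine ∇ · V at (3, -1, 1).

-15

∂V₁/∂x = -4*x - 2*y
∂V₂/∂y = 0
∂V₃/∂z = 6*y*z - y
∇·V = -4*x + 6*y*z - 3*y
At (3, -1, 1): -15.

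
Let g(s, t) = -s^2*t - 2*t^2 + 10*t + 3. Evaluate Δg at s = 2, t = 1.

∂²g/∂s² = -2*t
∂²g/∂t² = -4
∇²g = -2*t - 4
At (2, 1): -6.

-6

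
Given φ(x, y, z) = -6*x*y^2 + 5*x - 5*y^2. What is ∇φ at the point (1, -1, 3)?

∂φ/∂x = -6*y^2 + 5
∂φ/∂y = -12*x*y - 10*y
∂φ/∂z = 0
∇φ = (-6*y^2 + 5, -12*x*y - 10*y, 0)
At (1, -1, 3): (-1, 22, 0).

(-1, 22, 0)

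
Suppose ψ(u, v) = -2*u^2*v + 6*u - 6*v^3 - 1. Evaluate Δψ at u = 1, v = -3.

∂²ψ/∂u² = -4*v
∂²ψ/∂v² = -36*v
∇²ψ = -40*v
At (1, -3): 120.

120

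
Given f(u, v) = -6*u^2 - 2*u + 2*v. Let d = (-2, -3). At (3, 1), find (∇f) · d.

∂f/∂u = -12*u - 2
∂f/∂v = 2
∇f at (3, 1) = (-38, 2)
∇f · d = (-38)(-2) + (2)(-3) = 70

70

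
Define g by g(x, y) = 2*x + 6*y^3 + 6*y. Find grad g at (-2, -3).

∂g/∂x = 2
∂g/∂y = 18*y^2 + 6
∇g = (2, 18*y^2 + 6)
At (-2, -3): (2, 168).

(2, 168)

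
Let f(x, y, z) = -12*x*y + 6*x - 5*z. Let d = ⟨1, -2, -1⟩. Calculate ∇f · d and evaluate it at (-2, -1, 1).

-25

∂f/∂x = -12*y + 6
∂f/∂y = -12*x
∂f/∂z = -5
∇f at (-2, -1, 1) = (18, 24, -5)
∇f · d = (18)(1) + (24)(-2) + (-5)(-1) = -25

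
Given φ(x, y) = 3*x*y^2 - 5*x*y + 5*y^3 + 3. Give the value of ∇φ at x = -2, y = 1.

(-2, 13)

∂φ/∂x = 3*y^2 - 5*y
∂φ/∂y = 6*x*y - 5*x + 15*y^2
∇φ = (3*y^2 - 5*y, 6*x*y - 5*x + 15*y^2)
At (-2, 1): (-2, 13).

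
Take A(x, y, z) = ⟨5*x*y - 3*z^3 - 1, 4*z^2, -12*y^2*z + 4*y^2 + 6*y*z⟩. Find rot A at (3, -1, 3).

(∇×A)₁ = ∂A₃/∂y − ∂A₂/∂z = -24*y*z + 8*y - 2*z
(∇×A)₂ = ∂A₁/∂z − ∂A₃/∂x = -9*z^2
(∇×A)₃ = ∂A₂/∂x − ∂A₁/∂y = -5*x
∇×A = (-24*y*z + 8*y - 2*z, -9*z^2, -5*x)
At (3, -1, 3): (58, -81, -15).

(58, -81, -15)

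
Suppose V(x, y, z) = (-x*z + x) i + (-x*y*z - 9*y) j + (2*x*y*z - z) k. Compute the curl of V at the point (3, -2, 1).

(0, 1, 2)

(∇×V)₁ = ∂V₃/∂y − ∂V₂/∂z = x*y + 2*x*z
(∇×V)₂ = ∂V₁/∂z − ∂V₃/∂x = -x - 2*y*z
(∇×V)₃ = ∂V₂/∂x − ∂V₁/∂y = -y*z
∇×V = (x*y + 2*x*z, -x - 2*y*z, -y*z)
At (3, -2, 1): (0, 1, 2).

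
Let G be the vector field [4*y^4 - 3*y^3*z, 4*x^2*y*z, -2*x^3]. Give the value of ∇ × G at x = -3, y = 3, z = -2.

(-108, -27, -450)

(∇×G)₁ = ∂G₃/∂y − ∂G₂/∂z = -4*x^2*y
(∇×G)₂ = ∂G₁/∂z − ∂G₃/∂x = 6*x^2 - 3*y^3
(∇×G)₃ = ∂G₂/∂x − ∂G₁/∂y = 8*x*y*z - 16*y^3 + 9*y^2*z
∇×G = (-4*x^2*y, 6*x^2 - 3*y^3, 8*x*y*z - 16*y^3 + 9*y^2*z)
At (-3, 3, -2): (-108, -27, -450).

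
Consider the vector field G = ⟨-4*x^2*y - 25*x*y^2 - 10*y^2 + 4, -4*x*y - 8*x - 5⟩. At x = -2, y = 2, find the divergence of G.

-60

∂G₁/∂x = -8*x*y - 25*y^2
∂G₂/∂y = -4*x
∇·G = -8*x*y - 4*x - 25*y^2
At (-2, 2): -60.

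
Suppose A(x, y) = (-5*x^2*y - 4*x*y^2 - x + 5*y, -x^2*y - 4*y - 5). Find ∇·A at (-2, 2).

∂A₁/∂x = -10*x*y - 4*y^2 - 1
∂A₂/∂y = -x^2 - 4
∇·A = -x^2 - 10*x*y - 4*y^2 - 5
At (-2, 2): 15.

15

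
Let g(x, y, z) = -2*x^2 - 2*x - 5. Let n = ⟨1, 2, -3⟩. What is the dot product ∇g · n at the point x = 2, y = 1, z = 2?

-10

∂g/∂x = -4*x - 2
∂g/∂y = 0
∂g/∂z = 0
∇g at (2, 1, 2) = (-10, 0, 0)
∇g · n = (-10)(1) + (0)(2) + (0)(-3) = -10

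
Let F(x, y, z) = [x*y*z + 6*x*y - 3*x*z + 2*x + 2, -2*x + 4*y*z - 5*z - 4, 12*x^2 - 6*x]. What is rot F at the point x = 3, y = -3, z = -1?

(∇×F)₁ = ∂F₃/∂y − ∂F₂/∂z = -4*y + 5
(∇×F)₂ = ∂F₁/∂z − ∂F₃/∂x = x*y - 27*x + 6
(∇×F)₃ = ∂F₂/∂x − ∂F₁/∂y = -x*z - 6*x - 2
∇×F = (-4*y + 5, x*y - 27*x + 6, -x*z - 6*x - 2)
At (3, -3, -1): (17, -84, -17).

(17, -84, -17)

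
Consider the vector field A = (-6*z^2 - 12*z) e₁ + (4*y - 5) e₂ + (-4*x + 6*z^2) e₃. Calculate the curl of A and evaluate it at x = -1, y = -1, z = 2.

(∇×A)₁ = ∂A₃/∂y − ∂A₂/∂z = 0
(∇×A)₂ = ∂A₁/∂z − ∂A₃/∂x = -12*z - 8
(∇×A)₃ = ∂A₂/∂x − ∂A₁/∂y = 0
∇×A = (0, -12*z - 8, 0)
At (-1, -1, 2): (0, -32, 0).

(0, -32, 0)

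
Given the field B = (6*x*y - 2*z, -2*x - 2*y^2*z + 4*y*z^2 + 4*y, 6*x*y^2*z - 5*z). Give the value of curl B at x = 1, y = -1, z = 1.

(-2, -8, -8)

(∇×B)₁ = ∂B₃/∂y − ∂B₂/∂z = 12*x*y*z + 2*y^2 - 8*y*z
(∇×B)₂ = ∂B₁/∂z − ∂B₃/∂x = -6*y^2*z - 2
(∇×B)₃ = ∂B₂/∂x − ∂B₁/∂y = -6*x - 2
∇×B = (12*x*y*z + 2*y^2 - 8*y*z, -6*y^2*z - 2, -6*x - 2)
At (1, -1, 1): (-2, -8, -8).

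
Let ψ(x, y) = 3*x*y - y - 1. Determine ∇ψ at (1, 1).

∂ψ/∂x = 3*y
∂ψ/∂y = 3*x - 1
∇ψ = (3*y, 3*x - 1)
At (1, 1): (3, 2).

(3, 2)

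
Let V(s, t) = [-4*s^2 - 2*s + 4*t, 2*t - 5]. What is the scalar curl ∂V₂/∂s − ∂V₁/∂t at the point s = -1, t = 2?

∂V₂/∂s = 0
∂V₁/∂t = 4
Scalar curl = -4
At (-1, 2): -4.

-4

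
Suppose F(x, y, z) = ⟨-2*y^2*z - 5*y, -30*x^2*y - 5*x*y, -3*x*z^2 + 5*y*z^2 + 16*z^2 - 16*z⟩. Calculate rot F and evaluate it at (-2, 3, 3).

(∇×F)₁ = ∂F₃/∂y − ∂F₂/∂z = 5*z^2
(∇×F)₂ = ∂F₁/∂z − ∂F₃/∂x = -2*y^2 + 3*z^2
(∇×F)₃ = ∂F₂/∂x − ∂F₁/∂y = -60*x*y + 4*y*z - 5*y + 5
∇×F = (5*z^2, -2*y^2 + 3*z^2, -60*x*y + 4*y*z - 5*y + 5)
At (-2, 3, 3): (45, 9, 386).

(45, 9, 386)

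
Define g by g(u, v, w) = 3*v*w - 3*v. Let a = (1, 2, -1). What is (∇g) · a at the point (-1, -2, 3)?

18

∂g/∂u = 0
∂g/∂v = 3*w - 3
∂g/∂w = 3*v
∇g at (-1, -2, 3) = (0, 6, -6)
∇g · a = (0)(1) + (6)(2) + (-6)(-1) = 18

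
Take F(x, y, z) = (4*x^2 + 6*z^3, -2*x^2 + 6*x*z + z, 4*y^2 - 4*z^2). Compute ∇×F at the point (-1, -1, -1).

(-3, 18, -2)

(∇×F)₁ = ∂F₃/∂y − ∂F₂/∂z = -6*x + 8*y - 1
(∇×F)₂ = ∂F₁/∂z − ∂F₃/∂x = 18*z^2
(∇×F)₃ = ∂F₂/∂x − ∂F₁/∂y = -4*x + 6*z
∇×F = (-6*x + 8*y - 1, 18*z^2, -4*x + 6*z)
At (-1, -1, -1): (-3, 18, -2).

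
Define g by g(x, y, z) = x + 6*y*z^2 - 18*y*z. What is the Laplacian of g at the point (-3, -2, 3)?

-24

∂²g/∂x² = 0
∂²g/∂y² = 0
∂²g/∂z² = 12*y
∇²g = 12*y
At (-3, -2, 3): -24.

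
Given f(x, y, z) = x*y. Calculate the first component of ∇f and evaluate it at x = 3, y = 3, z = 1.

(∇f)_1 = ∂f/∂x = y
At (3, 3, 1): 3.

3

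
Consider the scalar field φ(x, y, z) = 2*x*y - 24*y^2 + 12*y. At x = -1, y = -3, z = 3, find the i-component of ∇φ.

(∇φ)_1 = ∂φ/∂x = 2*y
At (-1, -3, 3): -6.

-6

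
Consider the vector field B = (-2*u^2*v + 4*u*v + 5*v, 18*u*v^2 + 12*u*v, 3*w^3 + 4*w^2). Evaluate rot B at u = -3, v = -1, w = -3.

(0, 0, 31)

(∇×B)₁ = ∂B₃/∂v − ∂B₂/∂w = 0
(∇×B)₂ = ∂B₁/∂w − ∂B₃/∂u = 0
(∇×B)₃ = ∂B₂/∂u − ∂B₁/∂v = 2*u^2 - 4*u + 18*v^2 + 12*v - 5
∇×B = (0, 0, 2*u^2 - 4*u + 18*v^2 + 12*v - 5)
At (-3, -1, -3): (0, 0, 31).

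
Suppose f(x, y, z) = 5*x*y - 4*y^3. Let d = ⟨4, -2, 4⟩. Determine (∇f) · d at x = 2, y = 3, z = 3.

256

∂f/∂x = 5*y
∂f/∂y = 5*x - 12*y^2
∂f/∂z = 0
∇f at (2, 3, 3) = (15, -98, 0)
∇f · d = (15)(4) + (-98)(-2) + (0)(4) = 256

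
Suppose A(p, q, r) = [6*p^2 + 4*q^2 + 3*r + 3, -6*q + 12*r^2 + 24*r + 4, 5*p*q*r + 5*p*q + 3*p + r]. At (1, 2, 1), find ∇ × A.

(∇×A)₁ = ∂A₃/∂q − ∂A₂/∂r = 5*p*r + 5*p - 24*r - 24
(∇×A)₂ = ∂A₁/∂r − ∂A₃/∂p = -5*q*r - 5*q
(∇×A)₃ = ∂A₂/∂p − ∂A₁/∂q = -8*q
∇×A = (5*p*r + 5*p - 24*r - 24, -5*q*r - 5*q, -8*q)
At (1, 2, 1): (-38, -20, -16).

(-38, -20, -16)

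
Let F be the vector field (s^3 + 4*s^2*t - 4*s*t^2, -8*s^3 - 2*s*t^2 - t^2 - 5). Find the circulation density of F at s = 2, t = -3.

-178

∂F₂/∂s = -24*s^2 - 2*t^2
∂F₁/∂t = 4*s^2 - 8*s*t
Scalar curl = -28*s^2 + 8*s*t - 2*t^2
At (2, -3): -178.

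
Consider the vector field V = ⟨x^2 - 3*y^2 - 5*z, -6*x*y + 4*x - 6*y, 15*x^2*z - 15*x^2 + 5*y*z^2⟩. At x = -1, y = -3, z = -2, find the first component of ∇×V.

20

(∇×V)_1 = ∂V₃/∂y − ∂V₂/∂z
= 5*z^2 − (0)
= 5*z^2
At (-1, -3, -2): 20.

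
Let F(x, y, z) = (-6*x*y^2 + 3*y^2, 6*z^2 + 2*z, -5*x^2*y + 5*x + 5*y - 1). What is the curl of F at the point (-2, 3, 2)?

(∇×F)₁ = ∂F₃/∂y − ∂F₂/∂z = -5*x^2 - 12*z + 3
(∇×F)₂ = ∂F₁/∂z − ∂F₃/∂x = 10*x*y - 5
(∇×F)₃ = ∂F₂/∂x − ∂F₁/∂y = 12*x*y - 6*y
∇×F = (-5*x^2 - 12*z + 3, 10*x*y - 5, 12*x*y - 6*y)
At (-2, 3, 2): (-41, -65, -90).

(-41, -65, -90)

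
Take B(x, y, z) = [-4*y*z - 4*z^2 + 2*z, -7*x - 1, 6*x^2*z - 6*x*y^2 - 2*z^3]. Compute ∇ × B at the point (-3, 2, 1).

(∇×B)₁ = ∂B₃/∂y − ∂B₂/∂z = -12*x*y
(∇×B)₂ = ∂B₁/∂z − ∂B₃/∂x = -12*x*z + 6*y^2 - 4*y - 8*z + 2
(∇×B)₃ = ∂B₂/∂x − ∂B₁/∂y = 4*z - 7
∇×B = (-12*x*y, -12*x*z + 6*y^2 - 4*y - 8*z + 2, 4*z - 7)
At (-3, 2, 1): (72, 46, -3).

(72, 46, -3)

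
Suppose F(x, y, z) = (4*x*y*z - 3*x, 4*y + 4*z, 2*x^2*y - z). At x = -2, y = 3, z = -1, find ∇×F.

(∇×F)₁ = ∂F₃/∂y − ∂F₂/∂z = 2*x^2 - 4
(∇×F)₂ = ∂F₁/∂z − ∂F₃/∂x = 0
(∇×F)₃ = ∂F₂/∂x − ∂F₁/∂y = -4*x*z
∇×F = (2*x^2 - 4, 0, -4*x*z)
At (-2, 3, -1): (4, 0, -8).

(4, 0, -8)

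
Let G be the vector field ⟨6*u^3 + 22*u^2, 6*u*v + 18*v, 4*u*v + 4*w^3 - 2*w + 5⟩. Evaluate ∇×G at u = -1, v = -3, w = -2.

(∇×G)₁ = ∂G₃/∂v − ∂G₂/∂w = 4*u
(∇×G)₂ = ∂G₁/∂w − ∂G₃/∂u = -4*v
(∇×G)₃ = ∂G₂/∂u − ∂G₁/∂v = 6*v
∇×G = (4*u, -4*v, 6*v)
At (-1, -3, -2): (-4, 12, -18).

(-4, 12, -18)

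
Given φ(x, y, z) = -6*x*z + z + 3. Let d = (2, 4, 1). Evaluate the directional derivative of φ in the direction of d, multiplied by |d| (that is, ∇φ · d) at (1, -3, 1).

-17

∂φ/∂x = -6*z
∂φ/∂y = 0
∂φ/∂z = -6*x + 1
∇φ at (1, -3, 1) = (-6, 0, -5)
∇φ · d = (-6)(2) + (0)(4) + (-5)(1) = -17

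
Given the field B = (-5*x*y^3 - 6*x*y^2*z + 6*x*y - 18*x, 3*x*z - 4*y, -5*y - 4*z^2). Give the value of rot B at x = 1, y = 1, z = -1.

(-8, -6, -6)

(∇×B)₁ = ∂B₃/∂y − ∂B₂/∂z = -3*x - 5
(∇×B)₂ = ∂B₁/∂z − ∂B₃/∂x = -6*x*y^2
(∇×B)₃ = ∂B₂/∂x − ∂B₁/∂y = 15*x*y^2 + 12*x*y*z - 6*x + 3*z
∇×B = (-3*x - 5, -6*x*y^2, 15*x*y^2 + 12*x*y*z - 6*x + 3*z)
At (1, 1, -1): (-8, -6, -6).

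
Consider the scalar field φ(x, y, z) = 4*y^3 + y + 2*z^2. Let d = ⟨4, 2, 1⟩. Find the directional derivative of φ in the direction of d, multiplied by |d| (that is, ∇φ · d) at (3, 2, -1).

94

∂φ/∂x = 0
∂φ/∂y = 12*y^2 + 1
∂φ/∂z = 4*z
∇φ at (3, 2, -1) = (0, 49, -4)
∇φ · d = (0)(4) + (49)(2) + (-4)(1) = 94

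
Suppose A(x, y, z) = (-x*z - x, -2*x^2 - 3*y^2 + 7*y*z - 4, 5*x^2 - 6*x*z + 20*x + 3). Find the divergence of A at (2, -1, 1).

∂A₁/∂x = -z - 1
∂A₂/∂y = -6*y + 7*z
∂A₃/∂z = -6*x
∇·A = -6*x - 6*y + 6*z - 1
At (2, -1, 1): -1.

-1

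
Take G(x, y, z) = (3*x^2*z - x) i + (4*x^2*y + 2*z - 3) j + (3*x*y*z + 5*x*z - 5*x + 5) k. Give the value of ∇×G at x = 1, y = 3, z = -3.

(∇×G)₁ = ∂G₃/∂y − ∂G₂/∂z = 3*x*z - 2
(∇×G)₂ = ∂G₁/∂z − ∂G₃/∂x = 3*x^2 - 3*y*z - 5*z + 5
(∇×G)₃ = ∂G₂/∂x − ∂G₁/∂y = 8*x*y
∇×G = (3*x*z - 2, 3*x^2 - 3*y*z - 5*z + 5, 8*x*y)
At (1, 3, -3): (-11, 50, 24).

(-11, 50, 24)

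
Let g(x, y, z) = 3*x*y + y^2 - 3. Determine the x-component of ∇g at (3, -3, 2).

(∇g)_1 = ∂g/∂x = 3*y
At (3, -3, 2): -9.

-9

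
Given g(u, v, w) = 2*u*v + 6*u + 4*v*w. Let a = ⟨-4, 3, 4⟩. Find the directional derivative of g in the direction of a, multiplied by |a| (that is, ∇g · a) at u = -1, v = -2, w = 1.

-34

∂g/∂u = 2*v + 6
∂g/∂v = 2*u + 4*w
∂g/∂w = 4*v
∇g at (-1, -2, 1) = (2, 2, -8)
∇g · a = (2)(-4) + (2)(3) + (-8)(4) = -34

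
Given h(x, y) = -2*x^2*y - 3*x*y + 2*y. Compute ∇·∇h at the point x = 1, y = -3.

12

∂²h/∂x² = -4*y
∂²h/∂y² = 0
∇²h = -4*y
At (1, -3): 12.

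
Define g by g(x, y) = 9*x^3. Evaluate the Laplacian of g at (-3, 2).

∂²g/∂x² = 54*x
∂²g/∂y² = 0
∇²g = 54*x
At (-3, 2): -162.

-162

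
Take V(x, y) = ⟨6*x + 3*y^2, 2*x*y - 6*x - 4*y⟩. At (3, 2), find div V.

8

∂V₁/∂x = 6
∂V₂/∂y = 2*x - 4
∇·V = 2*x + 2
At (3, 2): 8.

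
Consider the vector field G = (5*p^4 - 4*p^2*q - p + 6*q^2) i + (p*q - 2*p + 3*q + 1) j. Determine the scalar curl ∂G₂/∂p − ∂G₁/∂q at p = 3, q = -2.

56

∂G₂/∂p = q - 2
∂G₁/∂q = -4*p^2 + 12*q
Scalar curl = 4*p^2 - 11*q - 2
At (3, -2): 56.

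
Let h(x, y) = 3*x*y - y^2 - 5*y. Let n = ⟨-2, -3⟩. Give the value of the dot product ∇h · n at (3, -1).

∂h/∂x = 3*y
∂h/∂y = 3*x - 2*y - 5
∇h at (3, -1) = (-3, 6)
∇h · n = (-3)(-2) + (6)(-3) = -12

-12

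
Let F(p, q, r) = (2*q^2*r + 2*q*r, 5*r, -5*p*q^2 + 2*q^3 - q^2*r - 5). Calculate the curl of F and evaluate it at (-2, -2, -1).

(-25, 24, -6)

(∇×F)₁ = ∂F₃/∂q − ∂F₂/∂r = -10*p*q + 6*q^2 - 2*q*r - 5
(∇×F)₂ = ∂F₁/∂r − ∂F₃/∂p = 7*q^2 + 2*q
(∇×F)₃ = ∂F₂/∂p − ∂F₁/∂q = -4*q*r - 2*r
∇×F = (-10*p*q + 6*q^2 - 2*q*r - 5, 7*q^2 + 2*q, -4*q*r - 2*r)
At (-2, -2, -1): (-25, 24, -6).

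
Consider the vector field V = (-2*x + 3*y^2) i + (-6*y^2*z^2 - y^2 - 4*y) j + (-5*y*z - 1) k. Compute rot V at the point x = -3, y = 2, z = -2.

(∇×V)₁ = ∂V₃/∂y − ∂V₂/∂z = 12*y^2*z - 5*z
(∇×V)₂ = ∂V₁/∂z − ∂V₃/∂x = 0
(∇×V)₃ = ∂V₂/∂x − ∂V₁/∂y = -6*y
∇×V = (12*y^2*z - 5*z, 0, -6*y)
At (-3, 2, -2): (-86, 0, -12).

(-86, 0, -12)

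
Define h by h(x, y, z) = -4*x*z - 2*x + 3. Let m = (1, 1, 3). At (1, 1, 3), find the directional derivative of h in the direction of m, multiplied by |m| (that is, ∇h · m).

-26

∂h/∂x = -4*z - 2
∂h/∂y = 0
∂h/∂z = -4*x
∇h at (1, 1, 3) = (-14, 0, -4)
∇h · m = (-14)(1) + (0)(1) + (-4)(3) = -26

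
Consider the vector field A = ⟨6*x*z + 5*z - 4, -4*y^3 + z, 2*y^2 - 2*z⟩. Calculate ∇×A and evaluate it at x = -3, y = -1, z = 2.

(∇×A)₁ = ∂A₃/∂y − ∂A₂/∂z = 4*y - 1
(∇×A)₂ = ∂A₁/∂z − ∂A₃/∂x = 6*x + 5
(∇×A)₃ = ∂A₂/∂x − ∂A₁/∂y = 0
∇×A = (4*y - 1, 6*x + 5, 0)
At (-3, -1, 2): (-5, -13, 0).

(-5, -13, 0)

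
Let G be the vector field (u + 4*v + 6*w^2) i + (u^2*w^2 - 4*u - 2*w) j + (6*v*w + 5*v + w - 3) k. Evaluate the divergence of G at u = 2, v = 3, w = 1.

∂G₁/∂u = 1
∂G₂/∂v = 0
∂G₃/∂w = 6*v + 1
∇·G = 6*v + 2
At (2, 3, 1): 20.

20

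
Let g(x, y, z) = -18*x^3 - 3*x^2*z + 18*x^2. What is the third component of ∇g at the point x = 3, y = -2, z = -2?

(∇g)_3 = ∂g/∂z = -3*x^2
At (3, -2, -2): -27.

-27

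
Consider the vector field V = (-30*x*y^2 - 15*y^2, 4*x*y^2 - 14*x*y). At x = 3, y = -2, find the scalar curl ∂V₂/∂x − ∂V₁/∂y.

-376

∂V₂/∂x = 4*y^2 - 14*y
∂V₁/∂y = -60*x*y - 30*y
Scalar curl = 60*x*y + 4*y^2 + 16*y
At (3, -2): -376.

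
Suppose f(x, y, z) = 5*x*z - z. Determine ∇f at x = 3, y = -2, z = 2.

(10, 0, 14)

∂f/∂x = 5*z
∂f/∂y = 0
∂f/∂z = 5*x - 1
∇f = (5*z, 0, 5*x - 1)
At (3, -2, 2): (10, 0, 14).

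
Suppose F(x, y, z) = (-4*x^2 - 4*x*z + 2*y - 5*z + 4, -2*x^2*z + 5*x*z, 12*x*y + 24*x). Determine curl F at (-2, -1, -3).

(-6, -9, -41)

(∇×F)₁ = ∂F₃/∂y − ∂F₂/∂z = 2*x^2 + 7*x
(∇×F)₂ = ∂F₁/∂z − ∂F₃/∂x = -4*x - 12*y - 29
(∇×F)₃ = ∂F₂/∂x − ∂F₁/∂y = -4*x*z + 5*z - 2
∇×F = (2*x^2 + 7*x, -4*x - 12*y - 29, -4*x*z + 5*z - 2)
At (-2, -1, -3): (-6, -9, -41).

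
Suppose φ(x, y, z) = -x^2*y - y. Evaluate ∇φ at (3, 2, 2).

∂φ/∂x = -2*x*y
∂φ/∂y = -x^2 - 1
∂φ/∂z = 0
∇φ = (-2*x*y, -x^2 - 1, 0)
At (3, 2, 2): (-12, -10, 0).

(-12, -10, 0)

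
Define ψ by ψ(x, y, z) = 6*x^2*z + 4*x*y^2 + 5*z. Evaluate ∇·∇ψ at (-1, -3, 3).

28

∂²ψ/∂x² = 12*z
∂²ψ/∂y² = 8*x
∂²ψ/∂z² = 0
∇²ψ = 8*x + 12*z
At (-1, -3, 3): 28.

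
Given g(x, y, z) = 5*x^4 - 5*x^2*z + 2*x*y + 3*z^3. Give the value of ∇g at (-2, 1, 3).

(-98, -4, 61)

∂g/∂x = 20*x^3 - 10*x*z + 2*y
∂g/∂y = 2*x
∂g/∂z = -5*x^2 + 9*z^2
∇g = (20*x^3 - 10*x*z + 2*y, 2*x, -5*x^2 + 9*z^2)
At (-2, 1, 3): (-98, -4, 61).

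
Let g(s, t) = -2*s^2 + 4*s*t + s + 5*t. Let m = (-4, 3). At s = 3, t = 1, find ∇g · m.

79

∂g/∂s = -4*s + 4*t + 1
∂g/∂t = 4*s + 5
∇g at (3, 1) = (-7, 17)
∇g · m = (-7)(-4) + (17)(3) = 79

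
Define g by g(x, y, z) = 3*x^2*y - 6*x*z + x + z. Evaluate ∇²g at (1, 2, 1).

12

∂²g/∂x² = 6*y
∂²g/∂y² = 0
∂²g/∂z² = 0
∇²g = 6*y
At (1, 2, 1): 12.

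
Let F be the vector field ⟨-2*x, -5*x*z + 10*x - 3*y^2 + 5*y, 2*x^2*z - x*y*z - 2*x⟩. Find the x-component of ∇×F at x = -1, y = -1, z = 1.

(∇×F)_1 = ∂F₃/∂y − ∂F₂/∂z
= -x*z − (-5*x)
= -x*z + 5*x
At (-1, -1, 1): -4.

-4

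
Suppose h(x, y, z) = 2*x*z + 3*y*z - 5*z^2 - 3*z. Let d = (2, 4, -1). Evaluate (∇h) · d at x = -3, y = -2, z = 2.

∂h/∂x = 2*z
∂h/∂y = 3*z
∂h/∂z = 2*x + 3*y - 10*z - 3
∇h at (-3, -2, 2) = (4, 6, -35)
∇h · d = (4)(2) + (6)(4) + (-35)(-1) = 67

67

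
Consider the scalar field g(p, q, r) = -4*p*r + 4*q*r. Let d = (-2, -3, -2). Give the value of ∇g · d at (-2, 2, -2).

∂g/∂p = -4*r
∂g/∂q = 4*r
∂g/∂r = -4*p + 4*q
∇g at (-2, 2, -2) = (8, -8, 16)
∇g · d = (8)(-2) + (-8)(-3) + (16)(-2) = -24

-24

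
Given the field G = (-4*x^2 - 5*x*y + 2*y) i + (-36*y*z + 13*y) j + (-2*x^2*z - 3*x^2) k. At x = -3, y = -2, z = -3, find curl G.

(-72, 18, -17)

(∇×G)₁ = ∂G₃/∂y − ∂G₂/∂z = 36*y
(∇×G)₂ = ∂G₁/∂z − ∂G₃/∂x = 4*x*z + 6*x
(∇×G)₃ = ∂G₂/∂x − ∂G₁/∂y = 5*x - 2
∇×G = (36*y, 4*x*z + 6*x, 5*x - 2)
At (-3, -2, -3): (-72, 18, -17).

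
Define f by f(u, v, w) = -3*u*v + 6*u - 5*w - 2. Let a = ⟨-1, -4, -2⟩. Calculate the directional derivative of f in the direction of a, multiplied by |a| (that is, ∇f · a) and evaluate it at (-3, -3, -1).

-41

∂f/∂u = -3*v + 6
∂f/∂v = -3*u
∂f/∂w = -5
∇f at (-3, -3, -1) = (15, 9, -5)
∇f · a = (15)(-1) + (9)(-4) + (-5)(-2) = -41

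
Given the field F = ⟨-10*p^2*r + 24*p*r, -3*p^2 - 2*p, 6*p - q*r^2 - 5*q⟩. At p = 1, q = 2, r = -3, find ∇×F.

(-14, 8, -8)

(∇×F)₁ = ∂F₃/∂q − ∂F₂/∂r = -r^2 - 5
(∇×F)₂ = ∂F₁/∂r − ∂F₃/∂p = -10*p^2 + 24*p - 6
(∇×F)₃ = ∂F₂/∂p − ∂F₁/∂q = -6*p - 2
∇×F = (-r^2 - 5, -10*p^2 + 24*p - 6, -6*p - 2)
At (1, 2, -3): (-14, 8, -8).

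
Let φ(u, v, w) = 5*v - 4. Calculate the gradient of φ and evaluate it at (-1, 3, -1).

∂φ/∂u = 0
∂φ/∂v = 5
∂φ/∂w = 0
∇φ = (0, 5, 0)
At (-1, 3, -1): (0, 5, 0).

(0, 5, 0)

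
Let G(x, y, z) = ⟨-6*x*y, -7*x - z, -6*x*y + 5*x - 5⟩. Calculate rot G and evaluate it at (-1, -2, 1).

(7, -17, -13)

(∇×G)₁ = ∂G₃/∂y − ∂G₂/∂z = -6*x + 1
(∇×G)₂ = ∂G₁/∂z − ∂G₃/∂x = 6*y - 5
(∇×G)₃ = ∂G₂/∂x − ∂G₁/∂y = 6*x - 7
∇×G = (-6*x + 1, 6*y - 5, 6*x - 7)
At (-1, -2, 1): (7, -17, -13).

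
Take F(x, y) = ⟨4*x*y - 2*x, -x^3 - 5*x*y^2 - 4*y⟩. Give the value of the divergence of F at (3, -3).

72

∂F₁/∂x = 4*y - 2
∂F₂/∂y = -10*x*y - 4
∇·F = -10*x*y + 4*y - 6
At (3, -3): 72.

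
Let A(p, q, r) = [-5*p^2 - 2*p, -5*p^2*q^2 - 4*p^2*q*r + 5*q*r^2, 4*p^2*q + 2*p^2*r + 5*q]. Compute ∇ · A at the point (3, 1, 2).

-156

∂A₁/∂p = -10*p - 2
∂A₂/∂q = -10*p^2*q - 4*p^2*r + 5*r^2
∂A₃/∂r = 2*p^2
∇·A = -10*p^2*q - 4*p^2*r + 2*p^2 - 10*p + 5*r^2 - 2
At (3, 1, 2): -156.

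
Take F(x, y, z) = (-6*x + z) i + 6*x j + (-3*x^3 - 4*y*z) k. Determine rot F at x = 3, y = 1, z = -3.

(12, 82, 6)

(∇×F)₁ = ∂F₃/∂y − ∂F₂/∂z = -4*z
(∇×F)₂ = ∂F₁/∂z − ∂F₃/∂x = 9*x^2 + 1
(∇×F)₃ = ∂F₂/∂x − ∂F₁/∂y = 6
∇×F = (-4*z, 9*x^2 + 1, 6)
At (3, 1, -3): (12, 82, 6).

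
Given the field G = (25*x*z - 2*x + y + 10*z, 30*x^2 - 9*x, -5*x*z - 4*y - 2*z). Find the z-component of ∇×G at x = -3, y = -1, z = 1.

(∇×G)_3 = ∂G₂/∂x − ∂G₁/∂y
= 60*x - 9 − (1)
= 60*x - 10
At (-3, -1, 1): -190.

-190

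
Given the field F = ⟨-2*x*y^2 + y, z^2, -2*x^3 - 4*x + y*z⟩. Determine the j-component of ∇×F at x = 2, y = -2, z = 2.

(∇×F)_2 = ∂F₁/∂z − ∂F₃/∂x
= 0 − (-6*x^2 - 4)
= 6*x^2 + 4
At (2, -2, 2): 28.

28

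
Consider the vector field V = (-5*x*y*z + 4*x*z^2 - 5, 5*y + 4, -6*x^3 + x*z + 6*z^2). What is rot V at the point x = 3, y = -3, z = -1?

(∇×V)₁ = ∂V₃/∂y − ∂V₂/∂z = 0
(∇×V)₂ = ∂V₁/∂z − ∂V₃/∂x = 18*x^2 - 5*x*y + 8*x*z - z
(∇×V)₃ = ∂V₂/∂x − ∂V₁/∂y = 5*x*z
∇×V = (0, 18*x^2 - 5*x*y + 8*x*z - z, 5*x*z)
At (3, -3, -1): (0, 184, -15).

(0, 184, -15)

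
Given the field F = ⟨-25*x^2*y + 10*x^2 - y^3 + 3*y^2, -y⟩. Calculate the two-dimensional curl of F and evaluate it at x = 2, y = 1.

97

∂F₂/∂x = 0
∂F₁/∂y = -25*x^2 - 3*y^2 + 6*y
Scalar curl = 25*x^2 + 3*y^2 - 6*y
At (2, 1): 97.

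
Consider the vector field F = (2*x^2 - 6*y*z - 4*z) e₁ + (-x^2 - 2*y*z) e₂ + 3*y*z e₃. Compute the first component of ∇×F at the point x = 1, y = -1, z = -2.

-8

(∇×F)_1 = ∂F₃/∂y − ∂F₂/∂z
= 3*z − (-2*y)
= 2*y + 3*z
At (1, -1, -2): -8.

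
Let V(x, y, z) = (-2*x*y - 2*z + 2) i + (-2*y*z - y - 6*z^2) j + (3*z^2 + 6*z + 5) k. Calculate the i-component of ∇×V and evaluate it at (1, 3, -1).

-6

(∇×V)_1 = ∂V₃/∂y − ∂V₂/∂z
= 0 − (-2*y - 12*z)
= 2*y + 12*z
At (1, 3, -1): -6.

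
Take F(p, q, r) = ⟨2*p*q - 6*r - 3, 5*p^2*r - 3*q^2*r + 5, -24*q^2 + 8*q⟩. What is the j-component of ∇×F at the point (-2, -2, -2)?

(∇×F)_2 = ∂F₁/∂r − ∂F₃/∂p
= -6 − (0)
= -6
At (-2, -2, -2): -6.

-6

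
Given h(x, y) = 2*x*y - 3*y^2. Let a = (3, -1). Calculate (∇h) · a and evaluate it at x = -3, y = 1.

18

∂h/∂x = 2*y
∂h/∂y = 2*x - 6*y
∇h at (-3, 1) = (2, -12)
∇h · a = (2)(3) + (-12)(-1) = 18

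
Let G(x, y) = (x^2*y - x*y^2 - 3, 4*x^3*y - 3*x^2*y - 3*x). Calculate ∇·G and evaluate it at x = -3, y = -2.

-127

∂G₁/∂x = 2*x*y - y^2
∂G₂/∂y = 4*x^3 - 3*x^2
∇·G = 4*x^3 - 3*x^2 + 2*x*y - y^2
At (-3, -2): -127.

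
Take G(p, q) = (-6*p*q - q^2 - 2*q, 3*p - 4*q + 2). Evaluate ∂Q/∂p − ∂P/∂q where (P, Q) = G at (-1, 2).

∂G₂/∂p = 3
∂G₁/∂q = -6*p - 2*q - 2
Scalar curl = 6*p + 2*q + 5
At (-1, 2): 3.

3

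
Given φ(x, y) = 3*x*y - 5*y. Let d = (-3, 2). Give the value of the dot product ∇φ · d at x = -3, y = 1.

∂φ/∂x = 3*y
∂φ/∂y = 3*x - 5
∇φ at (-3, 1) = (3, -14)
∇φ · d = (3)(-3) + (-14)(2) = -37

-37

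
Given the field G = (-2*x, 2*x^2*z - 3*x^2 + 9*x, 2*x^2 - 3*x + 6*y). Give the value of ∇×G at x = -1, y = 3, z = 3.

(4, 7, 3)

(∇×G)₁ = ∂G₃/∂y − ∂G₂/∂z = -2*x^2 + 6
(∇×G)₂ = ∂G₁/∂z − ∂G₃/∂x = -4*x + 3
(∇×G)₃ = ∂G₂/∂x − ∂G₁/∂y = 4*x*z - 6*x + 9
∇×G = (-2*x^2 + 6, -4*x + 3, 4*x*z - 6*x + 9)
At (-1, 3, 3): (4, 7, 3).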